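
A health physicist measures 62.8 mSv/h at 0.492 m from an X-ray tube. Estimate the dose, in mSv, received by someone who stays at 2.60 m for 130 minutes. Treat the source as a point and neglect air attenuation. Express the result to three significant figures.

4.87 mSv

Applying the 1/r² law, rate at 2.60 m:
62.8 × (0.492/2.60)² = 62.8 × 0.03581 = 2.249 mSv/h.
Dose = rate × time = 2.249 mSv/h × 2.167 h = 4.874 mSv.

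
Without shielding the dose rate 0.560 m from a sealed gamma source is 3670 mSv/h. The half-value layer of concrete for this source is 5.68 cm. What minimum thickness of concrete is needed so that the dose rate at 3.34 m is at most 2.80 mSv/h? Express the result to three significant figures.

At 3.34 m, distance alone gives 3670 × (0.560/3.34)² = 3670 × 0.02811 = 103.2 mSv/h.
Further attenuation needed: 103.2/2.80 = 36.86.
n = log₂(36.86) = 5.204 half-value layers.
Thickness = 5.204 × 5.68 cm = 29.56 cm.

29.6 cm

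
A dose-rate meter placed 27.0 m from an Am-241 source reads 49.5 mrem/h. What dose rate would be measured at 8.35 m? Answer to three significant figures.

518 mrem/h

Using I₁d₁² = I₂d₂², scaling from 27.0 m to 8.35 m:
(27.0/8.35)² = 10.46, so 49.5 × 10.46 = 517.8 mrem/h.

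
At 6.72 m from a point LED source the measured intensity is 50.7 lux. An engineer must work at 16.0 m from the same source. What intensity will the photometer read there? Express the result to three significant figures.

8.94 lux

Using I₁d₁² = I₂d₂², scaling from 6.72 m to 16.0 m:
(6.72/16.0)² = 0.1764, so 50.7 × 0.1764 = 8.943 lux.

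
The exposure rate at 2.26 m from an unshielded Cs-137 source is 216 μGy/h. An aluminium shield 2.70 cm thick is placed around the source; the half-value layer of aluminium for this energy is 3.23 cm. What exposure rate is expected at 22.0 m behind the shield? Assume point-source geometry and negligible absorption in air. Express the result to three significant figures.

Distance alone: 216 × (2.26/22.0)² = 216 × 0.01055 = 2.279 μGy/h.
Shield: 2.70/3.23 = 0.8359 half-value layers → attenuation 2^(−0.8359) = 0.5602.
Combined: 2.279 × 0.5602 = 1.277 μGy/h.

1.28 μGy/h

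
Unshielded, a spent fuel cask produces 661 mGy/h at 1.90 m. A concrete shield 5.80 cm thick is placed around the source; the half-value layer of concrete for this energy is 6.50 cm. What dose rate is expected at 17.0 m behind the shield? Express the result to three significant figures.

Distance alone: 661 × (1.90/17.0)² = 661 × 0.01249 = 8.256 mGy/h.
Shield: 5.80/6.50 = 0.8923 half-value layers → attenuation 2^(−0.8923) = 0.5388.
Combined: 8.256 × 0.5388 = 4.448 mGy/h.

4.45 mGy/h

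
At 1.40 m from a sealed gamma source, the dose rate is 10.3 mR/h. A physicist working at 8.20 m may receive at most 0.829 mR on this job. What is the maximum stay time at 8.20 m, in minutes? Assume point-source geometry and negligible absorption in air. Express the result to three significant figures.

By the inverse-square law, rate at 8.20 m:
10.3 × (1.40/8.20)² = 10.3 × 0.02915 = 0.3002 mR/h.
Stay time = 0.829 mR ÷ 0.3002 mR/h = 2.761 h = 165.7 min.

166 min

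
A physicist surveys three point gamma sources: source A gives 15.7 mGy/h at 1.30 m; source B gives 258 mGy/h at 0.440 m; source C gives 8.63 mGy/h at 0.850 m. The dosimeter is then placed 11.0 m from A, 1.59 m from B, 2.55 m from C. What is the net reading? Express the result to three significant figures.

20.9 mGy/h

By superposition, sum each source's inverse-square contribution:
A: 15.7 × (1.30/11.0)² = 0.2193 mGy/h
B: 258 × (0.440/1.59)² = 19.76 mGy/h
C: 8.63 × (0.850/2.55)² = 0.9589 mGy/h
Total = 0.2193 + 19.76 + 0.9589 = 20.94 mGy/h.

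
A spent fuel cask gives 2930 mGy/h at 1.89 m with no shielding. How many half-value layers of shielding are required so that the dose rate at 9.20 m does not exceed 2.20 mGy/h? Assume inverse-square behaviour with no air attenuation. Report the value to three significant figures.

At 9.20 m, distance alone gives 2930 × (1.89/9.20)² = 2930 × 0.04220 = 123.6 mGy/h.
Further attenuation needed: 123.6/2.20 = 56.18.
n = log₂(56.18) = 5.812 half-value layers.

5.81 half-value layers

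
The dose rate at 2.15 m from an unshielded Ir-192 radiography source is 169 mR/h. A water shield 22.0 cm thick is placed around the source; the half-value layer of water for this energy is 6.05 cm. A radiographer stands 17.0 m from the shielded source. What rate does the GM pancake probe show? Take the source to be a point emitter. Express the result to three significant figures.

Distance alone: (2.15/17.0)² = 0.01599, so 169 × 0.01599 = 2.702 mR/h.
Shield: 22.0/6.05 = 3.636 half-value layers → attenuation 2^(−3.636) = 0.08044.
Combined: 2.702 × 0.08044 = 0.2173 mR/h.

0.217 mR/h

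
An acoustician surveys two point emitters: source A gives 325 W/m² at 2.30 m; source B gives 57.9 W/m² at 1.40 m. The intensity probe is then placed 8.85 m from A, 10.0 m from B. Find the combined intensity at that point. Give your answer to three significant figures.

23.1 W/m²

By superposition, sum each source's inverse-square contribution:
A: 325 × (2.30/8.85)² = 21.95 W/m²
B: 57.9 × (1.40/10.0)² = 1.135 W/m²
Total = 21.95 + 1.135 = 23.09 W/m².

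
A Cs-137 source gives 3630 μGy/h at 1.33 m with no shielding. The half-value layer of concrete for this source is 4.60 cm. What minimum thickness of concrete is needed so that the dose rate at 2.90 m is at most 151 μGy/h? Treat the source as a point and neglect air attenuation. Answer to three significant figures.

10.8 cm

At 2.90 m, distance alone gives (1.33/2.90)² = 0.2103, so 3630 × 0.2103 = 763.4 μGy/h.
Further attenuation needed: 763.4/151 = 5.056.
n = log₂(5.056) = 2.338 half-value layers.
Thickness = 2.338 × 4.60 cm = 10.75 cm.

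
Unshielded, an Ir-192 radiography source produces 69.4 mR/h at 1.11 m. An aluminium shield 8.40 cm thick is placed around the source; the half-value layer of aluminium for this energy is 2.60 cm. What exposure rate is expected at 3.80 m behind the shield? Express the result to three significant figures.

Distance alone: 69.4 × (1.11/3.80)² = 69.4 × 0.08533 = 5.922 mR/h.
Shield: 8.40/2.60 = 3.231 half-value layers → attenuation 2^(−3.231) = 0.1065.
Combined: 5.922 × 0.1065 = 0.6307 mR/h.

0.631 mR/h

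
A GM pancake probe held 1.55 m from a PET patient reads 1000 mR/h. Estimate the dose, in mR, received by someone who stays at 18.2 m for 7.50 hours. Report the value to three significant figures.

By the inverse-square law, rate at 18.2 m:
(1.55/18.2)² = 0.007253, so 1000 × 0.007253 = 7.253 mR/h.
Dose = rate × time = 7.253 mR/h × 7.500 h = 54.40 mR.

54.4 mR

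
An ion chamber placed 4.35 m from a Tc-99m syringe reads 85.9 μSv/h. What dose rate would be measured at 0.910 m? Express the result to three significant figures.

1960 μSv/h

Applying the 1/r² law, scaling from 4.35 m to 0.910 m:
85.9 × (4.35/0.910)² = 85.9 × 22.85 = 1963 μSv/h.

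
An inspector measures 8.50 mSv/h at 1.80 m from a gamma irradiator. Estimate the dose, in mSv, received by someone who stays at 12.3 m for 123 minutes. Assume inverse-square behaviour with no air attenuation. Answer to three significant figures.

0.373 mSv

Applying the 1/r² law, rate at 12.3 m:
(1.80/12.3)² = 0.02142, so 8.50 × 0.02142 = 0.1821 mSv/h.
Dose = rate × time = 0.1821 mSv/h × 2.050 h = 0.3733 mSv.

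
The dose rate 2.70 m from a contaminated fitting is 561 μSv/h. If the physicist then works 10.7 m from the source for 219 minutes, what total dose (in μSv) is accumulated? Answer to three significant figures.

By the inverse-square law, rate at 10.7 m:
561 × (2.70/10.7)² = 561 × 0.06367 = 35.72 μSv/h.
Dose = rate × time = 35.72 μSv/h × 3.650 h = 130.4 μSv.

130 μSv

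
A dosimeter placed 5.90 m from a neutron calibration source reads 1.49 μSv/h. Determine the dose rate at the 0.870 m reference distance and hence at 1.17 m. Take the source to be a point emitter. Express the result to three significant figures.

Applying the 1/r² law,
At 0.870 m: (5.90/0.870)² = 45.99, so 1.49 × 45.99 = 68.53 μSv/h
At 1.17 m: 68.53 × (0.870/1.17)² = 68.53 × 0.5529 = 37.89 μSv/h.

68.5 μSv/h; 37.9 μSv/h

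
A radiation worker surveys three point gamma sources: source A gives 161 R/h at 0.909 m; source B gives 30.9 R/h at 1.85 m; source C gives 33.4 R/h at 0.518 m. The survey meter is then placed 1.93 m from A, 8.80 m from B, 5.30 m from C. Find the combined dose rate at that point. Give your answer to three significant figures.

Each source contributes Iᵢ·(dᵢ/rᵢ)²; contributions add.
A: 161 × (0.909/1.93)² = 35.71 R/h
B: 30.9 × (1.85/8.80)² = 1.366 R/h
C: 33.4 × (0.518/5.30)² = 0.3190 R/h
Total = 35.71 + 1.366 + 0.3190 = 37.40 R/h.

37.4 R/h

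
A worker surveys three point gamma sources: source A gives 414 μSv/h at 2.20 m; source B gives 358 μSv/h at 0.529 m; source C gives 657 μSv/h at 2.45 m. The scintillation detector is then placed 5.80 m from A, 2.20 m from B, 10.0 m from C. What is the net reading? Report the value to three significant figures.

120 μSv/h

By superposition, sum each source's inverse-square contribution:
A: 414 × (2.20/5.80)² = 59.56 μSv/h
B: 358 × (0.529/2.20)² = 20.70 μSv/h
C: 657 × (2.45/10.0)² = 39.44 μSv/h
Total = 59.56 + 20.70 + 39.44 = 119.7 μSv/h.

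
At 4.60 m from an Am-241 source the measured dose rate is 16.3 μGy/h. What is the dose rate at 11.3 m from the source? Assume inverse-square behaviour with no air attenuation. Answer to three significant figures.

Since intensity falls as 1/r², scaling from 4.60 m to 11.3 m:
16.3 × (4.60/11.3)² = 16.3 × 0.1657 = 2.701 μGy/h.

2.70 μGy/h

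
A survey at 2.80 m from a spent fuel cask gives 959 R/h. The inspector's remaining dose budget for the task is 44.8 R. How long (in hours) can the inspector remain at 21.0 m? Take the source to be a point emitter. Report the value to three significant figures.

2.63 h

Since intensity falls as 1/r², rate at 21.0 m:
959 × (2.80/21.0)² = 959 × 0.01778 = 17.05 R/h.
Stay time = 44.8 R ÷ 17.05 R/h = 2.628 h.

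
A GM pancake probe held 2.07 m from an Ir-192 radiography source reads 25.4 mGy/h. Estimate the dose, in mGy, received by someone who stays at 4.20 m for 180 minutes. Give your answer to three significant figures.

Intensity scales as (d₁/d₂)², so rate at 4.20 m:
(2.07/4.20)² = 0.2429, so 25.4 × 0.2429 = 6.170 mGy/h.
Dose = rate × time = 6.170 mGy/h × 3.000 h = 18.51 mGy.

18.5 mGy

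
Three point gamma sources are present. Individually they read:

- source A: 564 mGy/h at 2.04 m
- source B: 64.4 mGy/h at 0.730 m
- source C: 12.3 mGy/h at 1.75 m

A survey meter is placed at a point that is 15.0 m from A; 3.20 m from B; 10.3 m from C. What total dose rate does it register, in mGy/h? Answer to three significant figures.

14.1 mGy/h

Each source contributes Iᵢ·(dᵢ/rᵢ)²; contributions add.
A: 564 × (2.04/15.0)² = 10.43 mGy/h
B: 64.4 × (0.730/3.20)² = 3.351 mGy/h
C: 12.3 × (1.75/10.3)² = 0.3551 mGy/h
Total = 10.43 + 3.351 + 0.3551 = 14.14 mGy/h.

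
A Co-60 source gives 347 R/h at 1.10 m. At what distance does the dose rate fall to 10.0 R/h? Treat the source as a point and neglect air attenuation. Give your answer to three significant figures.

By the inverse-square law, d₂ = d₁·√(I₁/I₂).
I₁/I₂ = 347/10.0 = 34.70, so d₂ = 1.10 × √34.70 = 6.480 m.

6.48 m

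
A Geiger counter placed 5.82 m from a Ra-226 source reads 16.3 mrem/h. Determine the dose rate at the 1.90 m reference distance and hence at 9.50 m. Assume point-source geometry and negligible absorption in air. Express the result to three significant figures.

By the inverse-square law,
At 1.90 m: (5.82/1.90)² = 9.383, so 16.3 × 9.383 = 152.9 mrem/h
At 9.50 m: 152.9 × (1.90/9.50)² = 152.9 × 0.04000 = 6.116 mrem/h.

153 mrem/h; 6.12 mrem/h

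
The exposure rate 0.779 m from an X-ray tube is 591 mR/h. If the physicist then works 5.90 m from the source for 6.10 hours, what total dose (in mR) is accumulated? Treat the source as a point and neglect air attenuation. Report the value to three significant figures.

Applying the 1/r² law, rate at 5.90 m:
(0.779/5.90)² = 0.01743, so 591 × 0.01743 = 10.30 mR/h.
Dose = rate × time = 10.30 mR/h × 6.100 h = 62.83 mR.

62.8 mR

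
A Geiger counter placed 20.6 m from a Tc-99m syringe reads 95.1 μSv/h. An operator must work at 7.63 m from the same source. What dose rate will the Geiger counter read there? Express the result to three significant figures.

693 μSv/h

Using I₁d₁² = I₂d₂², scaling from 20.6 m to 7.63 m:
(20.6/7.63)² = 7.289, so 95.1 × 7.289 = 693.2 μSv/h.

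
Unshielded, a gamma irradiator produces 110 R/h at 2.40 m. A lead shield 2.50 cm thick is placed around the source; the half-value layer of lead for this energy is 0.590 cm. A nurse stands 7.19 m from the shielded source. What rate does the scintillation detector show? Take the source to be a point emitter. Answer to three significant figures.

Distance alone: 110 × (2.40/7.19)² = 110 × 0.1114 = 12.25 R/h.
Shield: 2.50/0.590 = 4.237 half-value layers → attenuation 2^(−4.237) = 0.05303.
Combined: 12.25 × 0.05303 = 0.6496 R/h.

0.650 R/h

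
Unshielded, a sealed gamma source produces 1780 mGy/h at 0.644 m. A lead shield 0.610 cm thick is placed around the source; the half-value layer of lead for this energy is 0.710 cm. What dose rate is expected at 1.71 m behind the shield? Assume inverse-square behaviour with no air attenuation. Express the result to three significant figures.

Distance alone: (0.644/1.71)² = 0.1418, so 1780 × 0.1418 = 252.4 mGy/h.
Shield: 0.610/0.710 = 0.8592 half-value layers → attenuation 2^(−0.8592) = 0.5513.
Combined: 252.4 × 0.5513 = 139.1 mGy/h.

139 mGy/h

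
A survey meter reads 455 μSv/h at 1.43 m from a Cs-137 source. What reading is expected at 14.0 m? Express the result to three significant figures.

Since intensity falls as 1/r², the rate at 14.0 m is
455 × (1.43/14.0)² = 455 × 0.01043 = 4.746 μSv/h.

4.75 μSv/h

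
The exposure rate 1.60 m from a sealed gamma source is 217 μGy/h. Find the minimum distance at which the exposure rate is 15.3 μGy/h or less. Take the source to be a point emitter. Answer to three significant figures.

Intensity scales as (d₁/d₂)², so d₂ = d₁·√(I₁/I₂).
I₁/I₂ = 217/15.3 = 14.18, so d₂ = 1.60 × √14.18 = 6.025 m.

6.03 m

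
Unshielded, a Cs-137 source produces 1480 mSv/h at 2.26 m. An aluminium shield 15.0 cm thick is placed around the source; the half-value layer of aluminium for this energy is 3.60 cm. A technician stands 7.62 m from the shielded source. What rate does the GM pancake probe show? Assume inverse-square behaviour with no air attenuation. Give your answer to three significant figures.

7.25 mSv/h

Distance alone: 1480 × (2.26/7.62)² = 1480 × 0.08796 = 130.2 mSv/h.
Shield: 15.0/3.60 = 4.167 half-value layers → attenuation 2^(−4.167) = 0.05567.
Combined: 130.2 × 0.05567 = 7.248 mSv/h.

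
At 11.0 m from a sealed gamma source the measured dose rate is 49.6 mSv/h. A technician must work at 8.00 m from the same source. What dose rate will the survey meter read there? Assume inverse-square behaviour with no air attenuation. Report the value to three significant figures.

93.8 mSv/h

Applying the 1/r² law, scaling from 11.0 m to 8.00 m:
(11.0/8.00)² = 1.891, so 49.6 × 1.891 = 93.79 mSv/h.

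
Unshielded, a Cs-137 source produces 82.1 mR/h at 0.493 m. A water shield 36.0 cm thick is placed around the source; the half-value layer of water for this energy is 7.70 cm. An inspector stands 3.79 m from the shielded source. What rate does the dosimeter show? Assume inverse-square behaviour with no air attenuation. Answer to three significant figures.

Distance alone: (0.493/3.79)² = 0.01692, so 82.1 × 0.01692 = 1.389 mR/h.
Shield: 36.0/7.70 = 4.675 half-value layers → attenuation 2^(−4.675) = 0.03915.
Combined: 1.389 × 0.03915 = 0.05438 mR/h.

0.0544 mR/h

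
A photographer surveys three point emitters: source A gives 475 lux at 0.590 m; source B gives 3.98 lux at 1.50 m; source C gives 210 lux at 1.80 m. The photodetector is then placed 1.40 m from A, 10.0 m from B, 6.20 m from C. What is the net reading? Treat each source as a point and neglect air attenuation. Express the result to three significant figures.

102 lux

By superposition, sum each source's inverse-square contribution:
A: 475 × (0.590/1.40)² = 84.36 lux
B: 3.98 × (1.50/10.0)² = 0.08955 lux
C: 210 × (1.80/6.20)² = 17.70 lux
Total = 84.36 + 0.08955 + 17.70 = 102.1 lux.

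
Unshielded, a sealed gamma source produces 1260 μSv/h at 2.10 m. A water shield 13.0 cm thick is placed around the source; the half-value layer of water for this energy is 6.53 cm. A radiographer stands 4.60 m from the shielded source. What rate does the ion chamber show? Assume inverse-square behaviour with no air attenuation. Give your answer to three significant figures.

Distance alone: (2.10/4.60)² = 0.2084, so 1260 × 0.2084 = 262.6 μSv/h.
Shield: 13.0/6.53 = 1.991 half-value layers → attenuation 2^(−1.991) = 0.2516.
Combined: 262.6 × 0.2516 = 66.07 μSv/h.

66.1 μSv/h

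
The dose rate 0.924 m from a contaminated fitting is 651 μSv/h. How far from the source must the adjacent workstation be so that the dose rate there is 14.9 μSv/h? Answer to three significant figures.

6.11 m

Using I₁d₁² = I₂d₂², d₂ = d₁·√(I₁/I₂).
I₁/I₂ = 651/14.9 = 43.69, so d₂ = 0.924 × √43.69 = 6.107 m.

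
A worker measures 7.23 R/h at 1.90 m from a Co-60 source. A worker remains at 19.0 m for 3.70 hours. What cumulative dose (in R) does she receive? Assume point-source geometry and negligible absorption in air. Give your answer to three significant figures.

0.268 R

By the inverse-square law, rate at 19.0 m:
(1.90/19.0)² = 0.01000, so 7.23 × 0.01000 = 0.07230 R/h.
Dose = rate × time = 0.07230 R/h × 3.700 h = 0.2675 R.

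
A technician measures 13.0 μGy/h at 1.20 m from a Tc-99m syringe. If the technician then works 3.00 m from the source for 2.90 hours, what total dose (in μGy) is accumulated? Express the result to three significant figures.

By the inverse-square law, rate at 3.00 m:
13.0 × (1.20/3.00)² = 13.0 × 0.1600 = 2.080 μGy/h.
Dose = rate × time = 2.080 μGy/h × 2.900 h = 6.032 μGy.

6.03 μGy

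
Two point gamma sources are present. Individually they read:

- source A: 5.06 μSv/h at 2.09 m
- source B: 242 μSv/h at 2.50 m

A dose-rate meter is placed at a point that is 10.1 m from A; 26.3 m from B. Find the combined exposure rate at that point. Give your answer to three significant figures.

Each source contributes Iᵢ·(dᵢ/rᵢ)²; contributions add.
A: 5.06 × (2.09/10.1)² = 0.2167 μSv/h
B: 242 × (2.50/26.3)² = 2.187 μSv/h
Total = 0.2167 + 2.187 = 2.404 μSv/h.

2.40 μSv/h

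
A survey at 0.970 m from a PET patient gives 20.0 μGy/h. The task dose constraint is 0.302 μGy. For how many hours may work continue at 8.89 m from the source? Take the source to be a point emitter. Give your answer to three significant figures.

1.27 h

Applying the 1/r² law, rate at 8.89 m:
(0.970/8.89)² = 0.01191, so 20.0 × 0.01191 = 0.2382 μGy/h.
Stay time = 0.302 μGy ÷ 0.2382 μGy/h = 1.268 h.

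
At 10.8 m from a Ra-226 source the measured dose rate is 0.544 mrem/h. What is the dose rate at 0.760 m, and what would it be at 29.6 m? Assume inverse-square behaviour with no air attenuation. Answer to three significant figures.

Using I₁d₁² = I₂d₂²,
At 0.760 m: (10.8/0.760)² = 201.9, so 0.544 × 201.9 = 109.8 mrem/h
At 29.6 m: (0.760/29.6)² = 0.0006592, so 109.8 × 0.0006592 = 0.07238 mrem/h.

110 mrem/h; 0.0724 mrem/h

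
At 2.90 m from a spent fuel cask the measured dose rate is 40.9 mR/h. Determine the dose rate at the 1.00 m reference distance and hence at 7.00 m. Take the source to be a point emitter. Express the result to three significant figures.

344 mR/h; 7.02 mR/h

Intensity scales as (d₁/d₂)², so
At 1.00 m: 40.9 × (2.90/1.00)² = 40.9 × 8.410 = 344.0 mR/h
At 7.00 m: 344.0 × (1.00/7.00)² = 344.0 × 0.02041 = 7.021 mR/h.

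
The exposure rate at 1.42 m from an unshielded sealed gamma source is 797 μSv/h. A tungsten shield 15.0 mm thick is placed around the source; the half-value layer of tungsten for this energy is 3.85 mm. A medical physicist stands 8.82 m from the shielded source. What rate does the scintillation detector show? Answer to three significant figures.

1.39 μSv/h

Distance alone: (1.42/8.82)² = 0.02592, so 797 × 0.02592 = 20.66 μSv/h.
Shield: 15.0/3.85 = 3.896 half-value layers → attenuation 2^(−3.896) = 0.06717.
Combined: 20.66 × 0.06717 = 1.388 μSv/h.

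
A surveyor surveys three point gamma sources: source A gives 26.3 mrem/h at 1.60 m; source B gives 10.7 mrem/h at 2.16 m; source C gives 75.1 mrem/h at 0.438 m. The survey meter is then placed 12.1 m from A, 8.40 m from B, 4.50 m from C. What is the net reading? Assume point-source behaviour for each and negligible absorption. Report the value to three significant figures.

1.88 mrem/h

By superposition, sum each source's inverse-square contribution:
A: 26.3 × (1.60/12.1)² = 0.4599 mrem/h
B: 10.7 × (2.16/8.40)² = 0.7075 mrem/h
C: 75.1 × (0.438/4.50)² = 0.7115 mrem/h
Total = 0.4599 + 0.7075 + 0.7115 = 1.879 mrem/h.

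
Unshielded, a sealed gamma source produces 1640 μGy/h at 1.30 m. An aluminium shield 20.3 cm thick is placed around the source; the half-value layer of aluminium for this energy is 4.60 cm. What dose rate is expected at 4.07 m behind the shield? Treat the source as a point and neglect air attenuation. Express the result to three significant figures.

7.85 μGy/h

Distance alone: (1.30/4.07)² = 0.1020, so 1640 × 0.1020 = 167.3 μGy/h.
Shield: 20.3/4.60 = 4.413 half-value layers → attenuation 2^(−4.413) = 0.04694.
Combined: 167.3 × 0.04694 = 7.853 μGy/h.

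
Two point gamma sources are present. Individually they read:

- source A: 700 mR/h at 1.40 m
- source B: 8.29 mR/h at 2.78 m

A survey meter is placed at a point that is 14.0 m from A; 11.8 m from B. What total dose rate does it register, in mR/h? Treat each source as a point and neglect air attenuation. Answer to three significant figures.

7.46 mR/h

Each source contributes Iᵢ·(dᵢ/rᵢ)²; contributions add.
A: 700 × (1.40/14.0)² = 7.000 mR/h
B: 8.29 × (2.78/11.8)² = 0.4601 mR/h
Total = 7.000 + 0.4601 = 7.460 mR/h.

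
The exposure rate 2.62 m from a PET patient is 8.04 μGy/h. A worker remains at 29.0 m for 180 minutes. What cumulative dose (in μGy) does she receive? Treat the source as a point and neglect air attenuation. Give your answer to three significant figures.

0.197 μGy

Using I₁d₁² = I₂d₂², rate at 29.0 m:
8.04 × (2.62/29.0)² = 8.04 × 0.008162 = 0.06562 μGy/h.
Dose = rate × time = 0.06562 μGy/h × 3.000 h = 0.1969 μGy.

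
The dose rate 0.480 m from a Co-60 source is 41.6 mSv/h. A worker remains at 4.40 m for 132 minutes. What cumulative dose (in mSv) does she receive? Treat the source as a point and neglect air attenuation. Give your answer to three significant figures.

Since intensity falls as 1/r², rate at 4.40 m:
(0.480/4.40)² = 0.01190, so 41.6 × 0.01190 = 0.4950 mSv/h.
Dose = rate × time = 0.4950 mSv/h × 2.200 h = 1.089 mSv.

1.09 mSv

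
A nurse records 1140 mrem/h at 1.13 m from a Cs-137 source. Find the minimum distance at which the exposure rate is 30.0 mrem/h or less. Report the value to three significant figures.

6.97 m

Since intensity falls as 1/r², d₂ = d₁·√(I₁/I₂).
I₁/I₂ = 1140/30.0 = 38.00, so d₂ = 1.13 × √38.00 = 6.966 m.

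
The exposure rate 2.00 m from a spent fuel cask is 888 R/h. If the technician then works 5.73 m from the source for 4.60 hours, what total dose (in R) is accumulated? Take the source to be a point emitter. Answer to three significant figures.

Since intensity falls as 1/r², rate at 5.73 m:
(2.00/5.73)² = 0.1218, so 888 × 0.1218 = 108.2 R/h.
Dose = rate × time = 108.2 R/h × 4.600 h = 497.7 R.

498 R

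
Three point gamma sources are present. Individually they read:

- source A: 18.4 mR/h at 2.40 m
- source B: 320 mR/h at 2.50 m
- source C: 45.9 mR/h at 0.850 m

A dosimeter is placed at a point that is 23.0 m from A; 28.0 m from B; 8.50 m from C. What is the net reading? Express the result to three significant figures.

Each source contributes Iᵢ·(dᵢ/rᵢ)²; contributions add.
A: 18.4 × (2.40/23.0)² = 0.2003 mR/h
B: 320 × (2.50/28.0)² = 2.551 mR/h
C: 45.9 × (0.850/8.50)² = 0.4590 mR/h
Total = 0.2003 + 2.551 + 0.4590 = 3.210 mR/h.

3.21 mR/h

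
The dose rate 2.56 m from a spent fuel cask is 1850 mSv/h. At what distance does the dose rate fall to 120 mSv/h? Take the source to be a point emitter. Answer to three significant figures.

10.1 m

Using I₁d₁² = I₂d₂², d₂ = d₁·√(I₁/I₂).
I₁/I₂ = 1850/120 = 15.42, so d₂ = 2.56 × √15.42 = 10.05 m.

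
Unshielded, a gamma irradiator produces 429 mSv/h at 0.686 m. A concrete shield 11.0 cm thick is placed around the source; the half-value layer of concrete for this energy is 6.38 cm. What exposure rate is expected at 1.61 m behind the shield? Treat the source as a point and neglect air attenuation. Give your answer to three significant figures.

23.6 mSv/h

Distance alone: (0.686/1.61)² = 0.1816, so 429 × 0.1816 = 77.91 mSv/h.
Shield: 11.0/6.38 = 1.724 half-value layers → attenuation 2^(−1.724) = 0.3027.
Combined: 77.91 × 0.3027 = 23.58 mSv/h.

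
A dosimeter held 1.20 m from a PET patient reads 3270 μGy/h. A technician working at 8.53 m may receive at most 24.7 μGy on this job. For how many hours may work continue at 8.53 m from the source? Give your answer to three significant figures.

0.382 h

Intensity scales as (d₁/d₂)², so rate at 8.53 m:
3270 × (1.20/8.53)² = 3270 × 0.01979 = 64.71 μGy/h.
Stay time = 24.7 μGy ÷ 64.71 μGy/h = 0.3817 h.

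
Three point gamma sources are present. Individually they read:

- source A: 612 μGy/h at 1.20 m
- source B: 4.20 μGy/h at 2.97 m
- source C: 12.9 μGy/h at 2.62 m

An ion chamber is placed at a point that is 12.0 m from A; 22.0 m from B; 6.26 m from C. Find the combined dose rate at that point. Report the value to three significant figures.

8.46 μGy/h

By superposition, sum each source's inverse-square contribution:
A: 612 × (1.20/12.0)² = 6.120 μGy/h
B: 4.20 × (2.97/22.0)² = 0.07655 μGy/h
C: 12.9 × (2.62/6.26)² = 2.260 μGy/h
Total = 6.120 + 0.07655 + 2.260 = 8.457 μGy/h.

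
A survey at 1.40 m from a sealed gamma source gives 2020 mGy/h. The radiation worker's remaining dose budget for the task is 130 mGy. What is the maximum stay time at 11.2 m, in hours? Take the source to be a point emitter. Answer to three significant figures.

4.12 h

By the inverse-square law, rate at 11.2 m:
2020 × (1.40/11.2)² = 2020 × 0.01562 = 31.55 mGy/h.
Stay time = 130 mGy ÷ 31.55 mGy/h = 4.120 h.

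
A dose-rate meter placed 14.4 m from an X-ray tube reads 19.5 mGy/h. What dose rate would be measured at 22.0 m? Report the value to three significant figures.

Using I₁d₁² = I₂d₂², scaling from 14.4 m to 22.0 m:
19.5 × (14.4/22.0)² = 19.5 × 0.4284 = 8.354 mGy/h.

8.35 mGy/h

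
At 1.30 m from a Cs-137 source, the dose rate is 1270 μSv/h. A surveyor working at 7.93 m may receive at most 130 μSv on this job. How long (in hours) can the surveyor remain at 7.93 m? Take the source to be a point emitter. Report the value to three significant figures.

By the inverse-square law, rate at 7.93 m:
(1.30/7.93)² = 0.02687, so 1270 × 0.02687 = 34.12 μSv/h.
Stay time = 130 μSv ÷ 34.12 μSv/h = 3.810 h.

3.81 h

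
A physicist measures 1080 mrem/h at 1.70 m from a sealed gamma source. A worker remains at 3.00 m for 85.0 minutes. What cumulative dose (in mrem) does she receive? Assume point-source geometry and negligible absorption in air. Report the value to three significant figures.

491 mrem

By the inverse-square law, rate at 3.00 m:
(1.70/3.00)² = 0.3211, so 1080 × 0.3211 = 346.8 mrem/h.
Dose = rate × time = 346.8 mrem/h × 1.417 h = 491.4 mrem.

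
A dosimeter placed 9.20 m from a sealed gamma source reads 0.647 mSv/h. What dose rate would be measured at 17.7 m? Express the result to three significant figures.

0.175 mSv/h

Since intensity falls as 1/r², scaling from 9.20 m to 17.7 m:
0.647 × (9.20/17.7)² = 0.647 × 0.2702 = 0.1748 mSv/h.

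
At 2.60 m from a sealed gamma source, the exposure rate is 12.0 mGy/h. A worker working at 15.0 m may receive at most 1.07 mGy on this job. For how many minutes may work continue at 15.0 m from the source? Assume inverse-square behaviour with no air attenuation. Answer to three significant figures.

Intensity scales as (d₁/d₂)², so rate at 15.0 m:
12.0 × (2.60/15.0)² = 12.0 × 0.03004 = 0.3605 mGy/h.
Stay time = 1.07 mGy ÷ 0.3605 mGy/h = 2.968 h = 178.1 min.

178 min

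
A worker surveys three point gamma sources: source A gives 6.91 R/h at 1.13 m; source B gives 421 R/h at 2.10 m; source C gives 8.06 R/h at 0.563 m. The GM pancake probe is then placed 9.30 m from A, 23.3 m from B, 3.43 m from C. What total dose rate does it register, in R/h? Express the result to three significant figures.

Each source contributes Iᵢ·(dᵢ/rᵢ)²; contributions add.
A: 6.91 × (1.13/9.30)² = 0.1020 R/h
B: 421 × (2.10/23.3)² = 3.420 R/h
C: 8.06 × (0.563/3.43)² = 0.2172 R/h
Total = 0.1020 + 3.420 + 0.2172 = 3.739 R/h.

3.74 R/h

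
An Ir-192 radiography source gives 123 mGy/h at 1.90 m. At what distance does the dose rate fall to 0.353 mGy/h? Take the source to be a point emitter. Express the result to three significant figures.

Applying the 1/r² law, d₂ = d₁·√(I₁/I₂).
I₁/I₂ = 123/0.353 = 348.4, so d₂ = 1.90 × √348.4 = 35.46 m.

35.5 m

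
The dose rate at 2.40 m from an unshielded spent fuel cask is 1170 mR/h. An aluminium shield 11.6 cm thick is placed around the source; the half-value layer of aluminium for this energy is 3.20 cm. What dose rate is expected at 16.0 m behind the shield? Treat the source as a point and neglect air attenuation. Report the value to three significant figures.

Distance alone: 1170 × (2.40/16.0)² = 1170 × 0.02250 = 26.32 mR/h.
Shield: 11.6/3.20 = 3.625 half-value layers → attenuation 2^(−3.625) = 0.08105.
Combined: 26.32 × 0.08105 = 2.133 mR/h.

2.13 mR/h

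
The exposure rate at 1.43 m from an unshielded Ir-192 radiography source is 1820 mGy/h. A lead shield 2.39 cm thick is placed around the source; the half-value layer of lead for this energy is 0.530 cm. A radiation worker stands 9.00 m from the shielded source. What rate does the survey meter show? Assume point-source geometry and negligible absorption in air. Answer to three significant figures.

Distance alone: 1820 × (1.43/9.00)² = 1820 × 0.02525 = 45.96 mGy/h.
Shield: 2.39/0.530 = 4.509 half-value layers → attenuation 2^(−4.509) = 0.04392.
Combined: 45.96 × 0.04392 = 2.019 mGy/h.

2.02 mGy/h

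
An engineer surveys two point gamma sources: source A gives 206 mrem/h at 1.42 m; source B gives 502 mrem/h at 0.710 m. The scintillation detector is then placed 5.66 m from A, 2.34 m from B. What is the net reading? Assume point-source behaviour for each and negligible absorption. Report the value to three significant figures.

Each source contributes Iᵢ·(dᵢ/rᵢ)²; contributions add.
A: 206 × (1.42/5.66)² = 12.97 mrem/h
B: 502 × (0.710/2.34)² = 46.22 mrem/h
Total = 12.97 + 46.22 = 59.19 mrem/h.

59.2 mrem/h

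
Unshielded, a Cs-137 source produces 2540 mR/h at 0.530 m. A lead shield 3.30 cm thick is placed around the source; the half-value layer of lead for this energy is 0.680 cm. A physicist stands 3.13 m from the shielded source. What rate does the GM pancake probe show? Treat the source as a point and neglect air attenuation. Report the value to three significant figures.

2.52 mR/h

Distance alone: (0.530/3.13)² = 0.02867, so 2540 × 0.02867 = 72.82 mR/h.
Shield: 3.30/0.680 = 4.853 half-value layers → attenuation 2^(−4.853) = 0.03460.
Combined: 72.82 × 0.03460 = 2.520 mR/h.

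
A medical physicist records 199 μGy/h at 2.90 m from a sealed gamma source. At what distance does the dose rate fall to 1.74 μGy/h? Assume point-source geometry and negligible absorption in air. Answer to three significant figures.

31.0 m

Using I₁d₁² = I₂d₂², d₂ = d₁·√(I₁/I₂).
I₁/I₂ = 199/1.74 = 114.4, so d₂ = 2.90 × √114.4 = 31.02 m.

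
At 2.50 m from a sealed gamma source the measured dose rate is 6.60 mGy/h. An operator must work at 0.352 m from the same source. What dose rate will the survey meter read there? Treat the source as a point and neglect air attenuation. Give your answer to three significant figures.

333 mGy/h

Using I₁d₁² = I₂d₂², scaling from 2.50 m to 0.352 m:
6.60 × (2.50/0.352)² = 6.60 × 50.44 = 332.9 mGy/h.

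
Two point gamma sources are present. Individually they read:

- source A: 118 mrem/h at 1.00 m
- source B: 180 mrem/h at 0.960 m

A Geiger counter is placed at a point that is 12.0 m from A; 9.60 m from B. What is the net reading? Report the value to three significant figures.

By superposition, sum each source's inverse-square contribution:
A: 118 × (1.00/12.0)² = 0.8194 mrem/h
B: 180 × (0.960/9.60)² = 1.800 mrem/h
Total = 0.8194 + 1.800 = 2.619 mrem/h.

2.62 mrem/h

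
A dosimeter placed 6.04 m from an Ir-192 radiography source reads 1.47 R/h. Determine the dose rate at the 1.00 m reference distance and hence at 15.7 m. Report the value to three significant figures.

53.6 R/h; 0.218 R/h

Applying the 1/r² law,
At 1.00 m: 1.47 × (6.04/1.00)² = 1.47 × 36.48 = 53.63 R/h
At 15.7 m: (1.00/15.7)² = 0.004057, so 53.63 × 0.004057 = 0.2176 R/h.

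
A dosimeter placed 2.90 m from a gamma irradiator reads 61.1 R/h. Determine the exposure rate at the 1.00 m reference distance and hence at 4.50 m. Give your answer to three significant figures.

514 R/h; 25.4 R/h

Intensity scales as (d₁/d₂)², so
At 1.00 m: 61.1 × (2.90/1.00)² = 61.1 × 8.410 = 513.9 R/h
At 4.50 m: 513.9 × (1.00/4.50)² = 513.9 × 0.04938 = 25.38 R/h.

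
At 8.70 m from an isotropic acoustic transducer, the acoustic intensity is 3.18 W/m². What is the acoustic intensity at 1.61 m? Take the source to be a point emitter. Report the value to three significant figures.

92.9 W/m²

Intensity scales as (d₁/d₂)², so the rate at 1.61 m is
3.18 × (8.70/1.61)² = 3.18 × 29.20 = 92.86 W/m².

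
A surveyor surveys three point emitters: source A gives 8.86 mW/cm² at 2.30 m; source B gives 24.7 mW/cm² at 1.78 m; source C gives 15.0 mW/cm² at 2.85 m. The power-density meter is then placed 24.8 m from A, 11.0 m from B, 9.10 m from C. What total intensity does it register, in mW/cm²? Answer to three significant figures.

2.19 mW/cm²

By superposition, sum each source's inverse-square contribution:
A: 8.86 × (2.30/24.8)² = 0.07621 mW/cm²
B: 24.7 × (1.78/11.0)² = 0.6468 mW/cm²
C: 15.0 × (2.85/9.10)² = 1.471 mW/cm²
Total = 0.07621 + 0.6468 + 1.471 = 2.194 mW/cm².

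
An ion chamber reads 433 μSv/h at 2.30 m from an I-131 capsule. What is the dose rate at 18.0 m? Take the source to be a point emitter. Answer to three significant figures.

By the inverse-square law, the rate at 18.0 m is
(2.30/18.0)² = 0.01633, so 433 × 0.01633 = 7.071 μSv/h.

7.07 μSv/h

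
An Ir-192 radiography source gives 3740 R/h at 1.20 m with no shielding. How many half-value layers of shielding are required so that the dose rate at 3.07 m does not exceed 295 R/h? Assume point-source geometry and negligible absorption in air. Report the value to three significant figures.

0.954 half-value layers

At 3.07 m, distance alone gives (1.20/3.07)² = 0.1528, so 3740 × 0.1528 = 571.5 R/h.
Further attenuation needed: 571.5/295 = 1.937.
n = log₂(1.937) = 0.9538 half-value layers.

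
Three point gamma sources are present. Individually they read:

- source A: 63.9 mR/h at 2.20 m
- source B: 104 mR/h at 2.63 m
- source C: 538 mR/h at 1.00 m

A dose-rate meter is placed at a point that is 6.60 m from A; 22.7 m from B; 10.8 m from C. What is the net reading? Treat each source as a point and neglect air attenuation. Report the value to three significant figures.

13.1 mR/h

Each source contributes Iᵢ·(dᵢ/rᵢ)²; contributions add.
A: 63.9 × (2.20/6.60)² = 7.100 mR/h
B: 104 × (2.63/22.7)² = 1.396 mR/h
C: 538 × (1.00/10.8)² = 4.612 mR/h
Total = 7.100 + 1.396 + 4.612 = 13.11 mR/h.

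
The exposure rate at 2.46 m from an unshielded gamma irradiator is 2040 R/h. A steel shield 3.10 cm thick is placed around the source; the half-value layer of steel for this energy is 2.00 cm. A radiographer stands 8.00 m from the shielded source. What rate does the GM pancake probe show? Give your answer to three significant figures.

Distance alone: 2040 × (2.46/8.00)² = 2040 × 0.09456 = 192.9 R/h.
Shield: 3.10/2.00 = 1.550 half-value layers → attenuation 2^(−1.550) = 0.3415.
Combined: 192.9 × 0.3415 = 65.88 R/h.

65.9 R/h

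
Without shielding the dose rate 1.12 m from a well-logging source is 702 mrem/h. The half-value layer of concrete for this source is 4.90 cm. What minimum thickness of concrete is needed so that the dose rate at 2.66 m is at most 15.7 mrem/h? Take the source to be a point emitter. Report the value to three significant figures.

14.6 cm

At 2.66 m, distance alone gives 702 × (1.12/2.66)² = 702 × 0.1773 = 124.5 mrem/h.
Further attenuation needed: 124.5/15.7 = 7.930.
n = log₂(7.930) = 2.987 half-value layers.
Thickness = 2.987 × 4.90 cm = 14.64 cm.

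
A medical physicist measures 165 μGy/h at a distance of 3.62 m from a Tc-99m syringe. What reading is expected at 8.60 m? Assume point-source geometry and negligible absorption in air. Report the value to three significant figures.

Applying the 1/r² law, the rate at 8.60 m is
(3.62/8.60)² = 0.1772, so 165 × 0.1772 = 29.24 μGy/h.

29.2 μGy/h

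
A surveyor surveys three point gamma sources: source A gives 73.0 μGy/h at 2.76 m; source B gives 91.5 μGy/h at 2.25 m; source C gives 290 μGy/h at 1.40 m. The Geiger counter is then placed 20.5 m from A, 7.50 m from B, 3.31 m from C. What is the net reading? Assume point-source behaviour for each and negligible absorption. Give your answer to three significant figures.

By superposition, sum each source's inverse-square contribution:
A: 73.0 × (2.76/20.5)² = 1.323 μGy/h
B: 91.5 × (2.25/7.50)² = 8.235 μGy/h
C: 290 × (1.40/3.31)² = 51.88 μGy/h
Total = 1.323 + 8.235 + 51.88 = 61.44 μGy/h.

61.4 μGy/h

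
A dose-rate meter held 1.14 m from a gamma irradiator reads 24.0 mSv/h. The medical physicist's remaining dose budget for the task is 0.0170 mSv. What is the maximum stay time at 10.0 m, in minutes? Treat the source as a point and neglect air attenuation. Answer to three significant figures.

Applying the 1/r² law, rate at 10.0 m:
(1.14/10.0)² = 0.01300, so 24.0 × 0.01300 = 0.3120 mSv/h.
Stay time = 0.0170 mSv ÷ 0.3120 mSv/h = 0.05449 h = 3.269 min.

3.27 min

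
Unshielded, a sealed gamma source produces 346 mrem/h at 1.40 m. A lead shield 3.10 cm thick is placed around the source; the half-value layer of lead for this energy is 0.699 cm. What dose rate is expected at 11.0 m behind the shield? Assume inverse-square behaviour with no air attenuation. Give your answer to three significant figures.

0.259 mrem/h

Distance alone: 346 × (1.40/11.0)² = 346 × 0.01620 = 5.605 mrem/h.
Shield: 3.10/0.699 = 4.435 half-value layers → attenuation 2^(−4.435) = 0.04623.
Combined: 5.605 × 0.04623 = 0.2591 mrem/h.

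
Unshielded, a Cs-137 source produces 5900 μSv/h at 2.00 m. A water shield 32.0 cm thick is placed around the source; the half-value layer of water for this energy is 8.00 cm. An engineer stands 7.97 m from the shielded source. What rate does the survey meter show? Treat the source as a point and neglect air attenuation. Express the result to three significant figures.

Distance alone: 5900 × (2.00/7.97)² = 5900 × 0.06297 = 371.5 μSv/h.
Shield: 32.0/8.00 = 4.000 half-value layers → attenuation 2^(−4.000) = 0.06250.
Combined: 371.5 × 0.06250 = 23.22 μSv/h.

23.2 μSv/h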